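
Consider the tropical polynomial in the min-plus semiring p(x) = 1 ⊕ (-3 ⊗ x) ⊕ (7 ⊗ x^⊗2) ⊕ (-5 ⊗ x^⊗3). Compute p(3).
p(3) = 0

A tropical monomial a ⊗ x^⊗i evaluates to a + i · x. Evaluating each term at x = 3:
  Term 0 contributes 1 + 0 · 3 = 1
  Term 1 contributes -3 + 1 · 3 = 0
  Term 2 contributes 7 + 2 · 3 = 13
  Term 3 contributes -5 + 3 · 3 = 4
p(3) = ⊕ of these = min[1, 0, 13, 4] = 0.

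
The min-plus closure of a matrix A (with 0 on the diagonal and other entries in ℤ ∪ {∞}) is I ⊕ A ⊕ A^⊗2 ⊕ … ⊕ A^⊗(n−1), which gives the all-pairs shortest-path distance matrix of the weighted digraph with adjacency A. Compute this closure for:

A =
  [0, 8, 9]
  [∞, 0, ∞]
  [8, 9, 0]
Closure =
  [0, 8, 9]
  [∞, 0, ∞]
  [8, 9, 0]

This is the Floyd-Warshall all-pairs shortest-path computation. For each intermediate vertex k = 0, 1, …, 2, update dist[i][j] ← min(dist[i][j], dist[i][k] + dist[k][j]). The final matrix gives, for each (i, j), the minimum total weight of any directed path from i to j (possibly empty when i = j).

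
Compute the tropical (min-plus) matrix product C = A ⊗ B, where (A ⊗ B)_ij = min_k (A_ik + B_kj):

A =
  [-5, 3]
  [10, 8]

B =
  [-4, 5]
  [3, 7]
A ⊗ B =
  [-9, 0]
  [6, 15]

Apply the min-plus product entry-by-entry:
  C[0][0] = min over k of (A[0][0] + B[0][0] = -5 + -4 = -9, A[0][1] + B[1][0] = 3 + 3 = 6) = -9 (attained at k = 0)
  C[0][1] = min over k of (A[0][0] + B[0][1] = -5 + 5 = 0, A[0][1] + B[1][1] = 3 + 7 = 10) = 0 (attained at k = 0)
  C[1][0] = min over k of (A[1][0] + B[0][0] = 10 + -4 = 6, A[1][1] + B[1][0] = 8 + 3 = 11) = 6 (attained at k = 0)
  C[1][1] = min over k of (A[1][0] + B[0][1] = 10 + 5 = 15, A[1][1] + B[1][1] = 8 + 7 = 15) = 15 (attained at k = 0)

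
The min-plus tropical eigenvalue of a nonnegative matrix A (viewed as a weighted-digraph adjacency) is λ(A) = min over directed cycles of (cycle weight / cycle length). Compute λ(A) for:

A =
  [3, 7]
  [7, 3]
λ(A) = 3

Enumerate directed cycles and compute their means (weight / length). Sample:
  cycle 0 → 0: weight = 3, length = 1, mean = 3/1 ≈ 3.000
  cycle 1 → 1: weight = 3, length = 1, mean = 3/1 ≈ 3.000
  cycle 0 → 1 → 0: weight = 14, length = 2, mean = 14/2 ≈ 7.000
  cycle 1 → 0 → 1: weight = 14, length = 2, mean = 14/2 ≈ 7.000
Minimum mean = 3.000, attained e.g. along the cycle 0 → 0 with weight 3 and length 1. So λ(A) = 3/1 = 3.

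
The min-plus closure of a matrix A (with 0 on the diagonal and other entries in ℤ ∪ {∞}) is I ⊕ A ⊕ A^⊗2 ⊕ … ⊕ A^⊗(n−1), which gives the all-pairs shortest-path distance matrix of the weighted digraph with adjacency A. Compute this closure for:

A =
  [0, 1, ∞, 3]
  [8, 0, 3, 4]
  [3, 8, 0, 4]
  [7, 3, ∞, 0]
Closure =
  [0, 1, 4, 3]
  [6, 0, 3, 4]
  [3, 4, 0, 4]
  [7, 3, 6, 0]

This is the Floyd-Warshall all-pairs shortest-path computation. For each intermediate vertex k = 0, 1, …, 3, update dist[i][j] ← min(dist[i][j], dist[i][k] + dist[k][j]). The final matrix gives, for each (i, j), the minimum total weight of any directed path from i to j (possibly empty when i = j).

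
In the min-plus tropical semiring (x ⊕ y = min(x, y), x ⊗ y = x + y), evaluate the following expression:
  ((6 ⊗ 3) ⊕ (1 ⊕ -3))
((6 ⊗ 3) ⊕ (1 ⊕ -3)) = -3

Expand innermost to outermost. Recall ⊕ takes the minimum of its arguments and ⊗ takes their sum. Working out the expression ((6 ⊗ 3) ⊕ (1 ⊕ -3)) gives -3.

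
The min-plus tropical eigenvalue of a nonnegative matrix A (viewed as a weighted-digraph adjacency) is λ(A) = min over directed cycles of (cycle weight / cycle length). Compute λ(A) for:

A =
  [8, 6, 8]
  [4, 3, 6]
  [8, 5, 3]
λ(A) = 3

Enumerate directed cycles and compute their means (weight / length). Sample:
  cycle 0 → 0: weight = 8, length = 1, mean = 8/1 ≈ 8.000
  cycle 1 → 1: weight = 3, length = 1, mean = 3/1 ≈ 3.000
  cycle 2 → 2: weight = 3, length = 1, mean = 3/1 ≈ 3.000
  cycle 0 → 1 → 0: weight = 10, length = 2, mean = 10/2 ≈ 5.000
  cycle 0 → 2 → 0: weight = 16, length = 2, mean = 16/2 ≈ 8.000
  cycle 1 → 0 → 1: weight = 10, length = 2, mean = 10/2 ≈ 5.000
Minimum mean = 3.000, attained e.g. along the cycle 1 → 1 with weight 3 and length 1. So λ(A) = 3/1 = 3.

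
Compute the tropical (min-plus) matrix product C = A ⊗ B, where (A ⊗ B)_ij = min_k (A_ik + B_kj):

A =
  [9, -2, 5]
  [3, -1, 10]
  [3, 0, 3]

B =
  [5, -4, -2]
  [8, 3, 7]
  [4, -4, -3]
A ⊗ B =
  [6, 1, 2]
  [7, -1, 1]
  [7, -1, 0]

Apply the min-plus product entry-by-entry:
  C[0][0] = min over k of (A[0][0] + B[0][0] = 9 + 5 = 14, A[0][1] + B[1][0] = -2 + 8 = 6, A[0][2] + B[2][0] = 5 + 4 = 9) = 6 (attained at k = 1)
  C[0][1] = min over k of (A[0][0] + B[0][1] = 9 + -4 = 5, A[0][1] + B[1][1] = -2 + 3 = 1, A[0][2] + B[2][1] = 5 + -4 = 1) = 1 (attained at k = 1)
  C[0][2] = min over k of (A[0][0] + B[0][2] = 9 + -2 = 7, A[0][1] + B[1][2] = -2 + 7 = 5, A[0][2] + B[2][2] = 5 + -3 = 2) = 2 (attained at k = 2)
  C[1][0] = min over k of (A[1][0] + B[0][0] = 3 + 5 = 8, A[1][1] + B[1][0] = -1 + 8 = 7, A[1][2] + B[2][0] = 10 + 4 = 14) = 7 (attained at k = 1)
  C[1][1] = min over k of (A[1][0] + B[0][1] = 3 + -4 = -1, A[1][1] + B[1][1] = -1 + 3 = 2, A[1][2] + B[2][1] = 10 + -4 = 6) = -1 (attained at k = 0)
  C[1][2] = min over k of (A[1][0] + B[0][2] = 3 + -2 = 1, A[1][1] + B[1][2] = -1 + 7 = 6, A[1][2] + B[2][2] = 10 + -3 = 7) = 1 (attained at k = 0)
  C[2][0] = min over k of (A[2][0] + B[0][0] = 3 + 5 = 8, A[2][1] + B[1][0] = 0 + 8 = 8, A[2][2] + B[2][0] = 3 + 4 = 7) = 7 (attained at k = 2)
  C[2][1] = min over k of (A[2][0] + B[0][1] = 3 + -4 = -1, A[2][1] + B[1][1] = 0 + 3 = 3, A[2][2] + B[2][1] = 3 + -4 = -1) = -1 (attained at k = 0)
  C[2][2] = min over k of (A[2][0] + B[0][2] = 3 + -2 = 1, A[2][1] + B[1][2] = 0 + 7 = 7, A[2][2] + B[2][2] = 3 + -3 = 0) = 0 (attained at k = 2)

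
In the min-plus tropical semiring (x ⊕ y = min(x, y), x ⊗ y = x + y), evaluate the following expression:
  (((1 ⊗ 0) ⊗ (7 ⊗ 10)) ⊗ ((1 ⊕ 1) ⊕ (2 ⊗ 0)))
(((1 ⊗ 0) ⊗ (7 ⊗ 10)) ⊗ ((1 ⊕ 1) ⊕ (2 ⊗ 0))) = 19

Expand innermost to outermost. Recall ⊕ takes the minimum of its arguments and ⊗ takes their sum. Working out the expression (((1 ⊗ 0) ⊗ (7 ⊗ 10)) ⊗ ((1 ⊕ 1) ⊕ (2 ⊗ 0))) gives 19.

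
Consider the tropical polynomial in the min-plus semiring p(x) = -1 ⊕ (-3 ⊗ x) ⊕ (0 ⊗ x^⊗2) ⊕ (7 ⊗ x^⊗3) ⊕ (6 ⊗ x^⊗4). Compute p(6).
p(6) = -1

A tropical monomial a ⊗ x^⊗i evaluates to a + i · x. Evaluating each term at x = 6:
  Term 0 contributes -1 + 0 · 6 = -1
  Term 1 contributes -3 + 1 · 6 = 3
  Term 2 contributes 0 + 2 · 6 = 12
  Term 3 contributes 7 + 3 · 6 = 25
  Term 4 contributes 6 + 4 · 6 = 30
p(6) = ⊕ of these = min[-1, 3, 12, 25, 30] = -1.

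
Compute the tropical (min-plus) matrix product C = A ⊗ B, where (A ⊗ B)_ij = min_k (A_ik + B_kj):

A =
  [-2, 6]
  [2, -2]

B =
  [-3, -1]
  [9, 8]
A ⊗ B =
  [-5, -3]
  [-1, 1]

Apply the min-plus product entry-by-entry:
  C[0][0] = min over k of (A[0][0] + B[0][0] = -2 + -3 = -5, A[0][1] + B[1][0] = 6 + 9 = 15) = -5 (attained at k = 0)
  C[0][1] = min over k of (A[0][0] + B[0][1] = -2 + -1 = -3, A[0][1] + B[1][1] = 6 + 8 = 14) = -3 (attained at k = 0)
  C[1][0] = min over k of (A[1][0] + B[0][0] = 2 + -3 = -1, A[1][1] + B[1][0] = -2 + 9 = 7) = -1 (attained at k = 0)
  C[1][1] = min over k of (A[1][0] + B[0][1] = 2 + -1 = 1, A[1][1] + B[1][1] = -2 + 8 = 6) = 1 (attained at k = 0)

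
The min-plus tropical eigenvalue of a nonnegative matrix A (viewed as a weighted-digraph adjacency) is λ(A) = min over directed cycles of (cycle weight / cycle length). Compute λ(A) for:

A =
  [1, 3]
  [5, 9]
λ(A) = 1

Enumerate directed cycles and compute their means (weight / length). Sample:
  cycle 0 → 0: weight = 1, length = 1, mean = 1/1 ≈ 1.000
  cycle 1 → 1: weight = 9, length = 1, mean = 9/1 ≈ 9.000
  cycle 0 → 1 → 0: weight = 8, length = 2, mean = 8/2 ≈ 4.000
  cycle 1 → 0 → 1: weight = 8, length = 2, mean = 8/2 ≈ 4.000
Minimum mean = 1.000, attained e.g. along the cycle 0 → 0 with weight 1 and length 1. So λ(A) = 1/1 = 1.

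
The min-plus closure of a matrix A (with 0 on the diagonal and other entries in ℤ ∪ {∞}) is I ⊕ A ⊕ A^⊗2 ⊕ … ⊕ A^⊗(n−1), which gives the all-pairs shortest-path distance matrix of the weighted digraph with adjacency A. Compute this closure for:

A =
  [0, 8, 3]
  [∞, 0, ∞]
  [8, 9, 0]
Closure =
  [0, 8, 3]
  [∞, 0, ∞]
  [8, 9, 0]

This is the Floyd-Warshall all-pairs shortest-path computation. For each intermediate vertex k = 0, 1, …, 2, update dist[i][j] ← min(dist[i][j], dist[i][k] + dist[k][j]). The final matrix gives, for each (i, j), the minimum total weight of any directed path from i to j (possibly empty when i = j).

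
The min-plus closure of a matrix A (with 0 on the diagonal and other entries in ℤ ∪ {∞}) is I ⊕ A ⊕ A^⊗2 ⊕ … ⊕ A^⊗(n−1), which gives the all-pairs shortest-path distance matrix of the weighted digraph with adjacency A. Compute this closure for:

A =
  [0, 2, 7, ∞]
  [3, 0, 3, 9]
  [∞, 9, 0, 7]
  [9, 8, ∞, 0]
Closure =
  [0, 2, 5, 11]
  [3, 0, 3, 9]
  [12, 9, 0, 7]
  [9, 8, 11, 0]

This is the Floyd-Warshall all-pairs shortest-path computation. For each intermediate vertex k = 0, 1, …, 3, update dist[i][j] ← min(dist[i][j], dist[i][k] + dist[k][j]). The final matrix gives, for each (i, j), the minimum total weight of any directed path from i to j (possibly empty when i = j).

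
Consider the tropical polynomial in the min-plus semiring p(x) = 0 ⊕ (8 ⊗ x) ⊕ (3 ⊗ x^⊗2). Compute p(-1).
p(-1) = 0

A tropical monomial a ⊗ x^⊗i evaluates to a + i · x. Evaluating each term at x = -1:
  Term 0 contributes 0 + 0 · -1 = 0
  Term 1 contributes 8 + 1 · -1 = 7
  Term 2 contributes 3 + 2 · -1 = 1
p(-1) = ⊕ of these = min[0, 7, 1] = 0.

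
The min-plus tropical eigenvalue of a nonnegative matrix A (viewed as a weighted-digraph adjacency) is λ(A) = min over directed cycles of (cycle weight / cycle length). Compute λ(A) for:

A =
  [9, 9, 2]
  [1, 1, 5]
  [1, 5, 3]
λ(A) = 1

Enumerate directed cycles and compute their means (weight / length). Sample:
  cycle 0 → 0: weight = 9, length = 1, mean = 9/1 ≈ 9.000
  cycle 1 → 1: weight = 1, length = 1, mean = 1/1 ≈ 1.000
  cycle 2 → 2: weight = 3, length = 1, mean = 3/1 ≈ 3.000
  cycle 0 → 1 → 0: weight = 10, length = 2, mean = 10/2 ≈ 5.000
  cycle 0 → 2 → 0: weight = 3, length = 2, mean = 3/2 ≈ 1.500
  cycle 1 → 0 → 1: weight = 10, length = 2, mean = 10/2 ≈ 5.000
Minimum mean = 1.000, attained e.g. along the cycle 1 → 1 with weight 1 and length 1. So λ(A) = 1/1 = 1.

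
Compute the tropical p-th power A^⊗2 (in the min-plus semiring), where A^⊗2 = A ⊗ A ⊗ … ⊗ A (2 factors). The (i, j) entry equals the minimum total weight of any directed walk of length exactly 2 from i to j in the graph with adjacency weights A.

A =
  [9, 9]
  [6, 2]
A^⊗2 =
  [15, 11]
  [8, 4]

Each entry (A^⊗2)_ij equals the minimum over all length-2 walks i = v_0 → v_1 → … → v_2 = j of Σ_t A[v_t][v_{t+1}]. For example, for (i, j) = (0, 1) we minimise over 2 possible intermediate vertex sequences; the minimum is 11, attained along the walk 0 → 1 → 1.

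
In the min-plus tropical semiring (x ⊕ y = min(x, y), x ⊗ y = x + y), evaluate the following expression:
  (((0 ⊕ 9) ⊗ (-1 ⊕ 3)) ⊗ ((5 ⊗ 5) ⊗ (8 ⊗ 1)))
(((0 ⊕ 9) ⊗ (-1 ⊕ 3)) ⊗ ((5 ⊗ 5) ⊗ (8 ⊗ 1))) = 18

Expand innermost to outermost. Recall ⊕ takes the minimum of its arguments and ⊗ takes their sum. Working out the expression (((0 ⊕ 9) ⊗ (-1 ⊕ 3)) ⊗ ((5 ⊗ 5) ⊗ (8 ⊗ 1))) gives 18.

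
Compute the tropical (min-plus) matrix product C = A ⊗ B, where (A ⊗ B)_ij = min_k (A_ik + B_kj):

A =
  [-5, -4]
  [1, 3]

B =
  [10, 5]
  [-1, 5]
A ⊗ B =
  [-5, 0]
  [2, 6]

Apply the min-plus product entry-by-entry:
  C[0][0] = min over k of (A[0][0] + B[0][0] = -5 + 10 = 5, A[0][1] + B[1][0] = -4 + -1 = -5) = -5 (attained at k = 1)
  C[0][1] = min over k of (A[0][0] + B[0][1] = -5 + 5 = 0, A[0][1] + B[1][1] = -4 + 5 = 1) = 0 (attained at k = 0)
  C[1][0] = min over k of (A[1][0] + B[0][0] = 1 + 10 = 11, A[1][1] + B[1][0] = 3 + -1 = 2) = 2 (attained at k = 1)
  C[1][1] = min over k of (A[1][0] + B[0][1] = 1 + 5 = 6, A[1][1] + B[1][1] = 3 + 5 = 8) = 6 (attained at k = 0)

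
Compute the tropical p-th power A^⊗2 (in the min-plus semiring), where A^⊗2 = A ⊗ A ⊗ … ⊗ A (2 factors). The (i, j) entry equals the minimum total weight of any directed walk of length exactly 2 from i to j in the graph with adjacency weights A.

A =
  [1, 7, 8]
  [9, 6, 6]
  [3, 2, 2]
A^⊗2 =
  [2, 8, 9]
  [9, 8, 8]
  [4, 4, 4]

Each entry (A^⊗2)_ij equals the minimum over all length-2 walks i = v_0 → v_1 → … → v_2 = j of Σ_t A[v_t][v_{t+1}]. For example, for (i, j) = (0, 2) we minimise over 3 possible intermediate vertex sequences; the minimum is 9, attained along the walk 0 → 0 → 2.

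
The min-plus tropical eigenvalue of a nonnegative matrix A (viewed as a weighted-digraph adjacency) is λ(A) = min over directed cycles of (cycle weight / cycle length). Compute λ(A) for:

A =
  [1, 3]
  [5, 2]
λ(A) = 1

Enumerate directed cycles and compute their means (weight / length). Sample:
  cycle 0 → 0: weight = 1, length = 1, mean = 1/1 ≈ 1.000
  cycle 1 → 1: weight = 2, length = 1, mean = 2/1 ≈ 2.000
  cycle 0 → 1 → 0: weight = 8, length = 2, mean = 8/2 ≈ 4.000
  cycle 1 → 0 → 1: weight = 8, length = 2, mean = 8/2 ≈ 4.000
Minimum mean = 1.000, attained e.g. along the cycle 0 → 0 with weight 1 and length 1. So λ(A) = 1/1 = 1.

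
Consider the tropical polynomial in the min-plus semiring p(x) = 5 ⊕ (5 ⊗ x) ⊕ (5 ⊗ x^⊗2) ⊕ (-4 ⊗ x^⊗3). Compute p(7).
p(7) = 5

A tropical monomial a ⊗ x^⊗i evaluates to a + i · x. Evaluating each term at x = 7:
  Term 0 contributes 5 + 0 · 7 = 5
  Term 1 contributes 5 + 1 · 7 = 12
  Term 2 contributes 5 + 2 · 7 = 19
  Term 3 contributes -4 + 3 · 7 = 17
p(7) = ⊕ of these = min[5, 12, 19, 17] = 5.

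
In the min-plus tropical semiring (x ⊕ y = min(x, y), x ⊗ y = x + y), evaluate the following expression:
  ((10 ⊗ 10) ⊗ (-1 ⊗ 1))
((10 ⊗ 10) ⊗ (-1 ⊗ 1)) = 20

Expand innermost to outermost. Recall ⊕ takes the minimum of its arguments and ⊗ takes their sum. Working out the expression ((10 ⊗ 10) ⊗ (-1 ⊗ 1)) gives 20.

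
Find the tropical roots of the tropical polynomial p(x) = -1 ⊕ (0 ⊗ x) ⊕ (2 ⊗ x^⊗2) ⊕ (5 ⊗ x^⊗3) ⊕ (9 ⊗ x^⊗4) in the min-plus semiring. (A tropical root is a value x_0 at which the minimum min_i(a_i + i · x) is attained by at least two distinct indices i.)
Roots: {-4, -3, -2, -1}

Each tropical root is a break point of the lower envelope of the lines y = a_i + i · x (there are 5 lines, with slopes 0, 1, ..., 4). Only the lines that attain the minimum somewhere contribute to roots; other lines are dominated. Here the surviving (envelope) indices are i = 4, i = 3, i = 2, i = 1, i = 0.
Intersections between consecutive envelope lines give the roots: for adjacent envelope indices i < j the intersection is x = (a_i − a_j) / (j − i). Reading off the sorted break points: {-4, -3, -2, -1}.
Verification: at each break x_0, at least two indices attain the minimum of min_i(a_i + i · x_0).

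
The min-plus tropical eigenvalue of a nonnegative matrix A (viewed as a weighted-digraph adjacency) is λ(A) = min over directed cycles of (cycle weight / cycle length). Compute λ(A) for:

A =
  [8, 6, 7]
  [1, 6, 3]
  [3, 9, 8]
λ(A) = 7/2

Enumerate directed cycles and compute their means (weight / length). Sample:
  cycle 0 → 0: weight = 8, length = 1, mean = 8/1 ≈ 8.000
  cycle 1 → 1: weight = 6, length = 1, mean = 6/1 ≈ 6.000
  cycle 2 → 2: weight = 8, length = 1, mean = 8/1 ≈ 8.000
  cycle 0 → 1 → 0: weight = 7, length = 2, mean = 7/2 ≈ 3.500
  cycle 0 → 2 → 0: weight = 10, length = 2, mean = 10/2 ≈ 5.000
  cycle 1 → 0 → 1: weight = 7, length = 2, mean = 7/2 ≈ 3.500
Minimum mean = 3.500, attained e.g. along the cycle 0 → 1 → 0 with weight 7 and length 2. So λ(A) = 7/2 = 7/2.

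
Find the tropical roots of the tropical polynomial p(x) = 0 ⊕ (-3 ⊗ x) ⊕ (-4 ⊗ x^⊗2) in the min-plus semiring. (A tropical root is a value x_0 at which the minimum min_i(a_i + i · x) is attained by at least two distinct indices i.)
Roots: {1, 3}

Each tropical root is a break point of the lower envelope of the lines y = a_i + i · x (there are 3 lines, with slopes 0, 1, ..., 2). Only the lines that attain the minimum somewhere contribute to roots; other lines are dominated. Here the surviving (envelope) indices are i = 2, i = 1, i = 0.
Intersections between consecutive envelope lines give the roots: for adjacent envelope indices i < j the intersection is x = (a_i − a_j) / (j − i). Reading off the sorted break points: {1, 3}.
Verification: at each break x_0, at least two indices attain the minimum of min_i(a_i + i · x_0).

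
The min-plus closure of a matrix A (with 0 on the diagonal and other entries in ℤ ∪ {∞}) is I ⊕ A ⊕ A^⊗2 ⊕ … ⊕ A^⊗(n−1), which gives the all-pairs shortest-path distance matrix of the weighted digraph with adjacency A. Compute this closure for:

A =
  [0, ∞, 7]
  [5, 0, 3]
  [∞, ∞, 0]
Closure =
  [0, ∞, 7]
  [5, 0, 3]
  [∞, ∞, 0]

This is the Floyd-Warshall all-pairs shortest-path computation. For each intermediate vertex k = 0, 1, …, 2, update dist[i][j] ← min(dist[i][j], dist[i][k] + dist[k][j]). The final matrix gives, for each (i, j), the minimum total weight of any directed path from i to j (possibly empty when i = j).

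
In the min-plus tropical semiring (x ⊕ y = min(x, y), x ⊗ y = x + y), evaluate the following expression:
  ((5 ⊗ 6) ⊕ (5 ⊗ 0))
((5 ⊗ 6) ⊕ (5 ⊗ 0)) = 5

Expand innermost to outermost. Recall ⊕ takes the minimum of its arguments and ⊗ takes their sum. Working out the expression ((5 ⊗ 6) ⊕ (5 ⊗ 0)) gives 5.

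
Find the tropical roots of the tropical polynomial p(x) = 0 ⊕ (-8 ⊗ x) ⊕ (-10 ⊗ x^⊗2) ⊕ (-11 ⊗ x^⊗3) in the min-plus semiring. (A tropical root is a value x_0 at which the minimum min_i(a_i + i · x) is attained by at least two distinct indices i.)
Roots: {1, 2, 8}

Each tropical root is a break point of the lower envelope of the lines y = a_i + i · x (there are 4 lines, with slopes 0, 1, ..., 3). Only the lines that attain the minimum somewhere contribute to roots; other lines are dominated. Here the surviving (envelope) indices are i = 3, i = 2, i = 1, i = 0.
Intersections between consecutive envelope lines give the roots: for adjacent envelope indices i < j the intersection is x = (a_i − a_j) / (j − i). Reading off the sorted break points: {1, 2, 8}.
Verification: at each break x_0, at least two indices attain the minimum of min_i(a_i + i · x_0).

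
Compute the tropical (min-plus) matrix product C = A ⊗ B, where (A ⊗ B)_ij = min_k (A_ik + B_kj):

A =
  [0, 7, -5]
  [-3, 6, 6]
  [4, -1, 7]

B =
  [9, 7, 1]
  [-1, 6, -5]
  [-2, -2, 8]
A ⊗ B =
  [-7, -7, 1]
  [4, 4, -2]
  [-2, 5, -6]

Apply the min-plus product entry-by-entry:
  C[0][0] = min over k of (A[0][0] + B[0][0] = 0 + 9 = 9, A[0][1] + B[1][0] = 7 + -1 = 6, A[0][2] + B[2][0] = -5 + -2 = -7) = -7 (attained at k = 2)
  C[0][1] = min over k of (A[0][0] + B[0][1] = 0 + 7 = 7, A[0][1] + B[1][1] = 7 + 6 = 13, A[0][2] + B[2][1] = -5 + -2 = -7) = -7 (attained at k = 2)
  C[0][2] = min over k of (A[0][0] + B[0][2] = 0 + 1 = 1, A[0][1] + B[1][2] = 7 + -5 = 2, A[0][2] + B[2][2] = -5 + 8 = 3) = 1 (attained at k = 0)
  C[1][0] = min over k of (A[1][0] + B[0][0] = -3 + 9 = 6, A[1][1] + B[1][0] = 6 + -1 = 5, A[1][2] + B[2][0] = 6 + -2 = 4) = 4 (attained at k = 2)
  C[1][1] = min over k of (A[1][0] + B[0][1] = -3 + 7 = 4, A[1][1] + B[1][1] = 6 + 6 = 12, A[1][2] + B[2][1] = 6 + -2 = 4) = 4 (attained at k = 0)
  C[1][2] = min over k of (A[1][0] + B[0][2] = -3 + 1 = -2, A[1][1] + B[1][2] = 6 + -5 = 1, A[1][2] + B[2][2] = 6 + 8 = 14) = -2 (attained at k = 0)
  C[2][0] = min over k of (A[2][0] + B[0][0] = 4 + 9 = 13, A[2][1] + B[1][0] = -1 + -1 = -2, A[2][2] + B[2][0] = 7 + -2 = 5) = -2 (attained at k = 1)
  C[2][1] = min over k of (A[2][0] + B[0][1] = 4 + 7 = 11, A[2][1] + B[1][1] = -1 + 6 = 5, A[2][2] + B[2][1] = 7 + -2 = 5) = 5 (attained at k = 1)
  C[2][2] = min over k of (A[2][0] + B[0][2] = 4 + 1 = 5, A[2][1] + B[1][2] = -1 + -5 = -6, A[2][2] + B[2][2] = 7 + 8 = 15) = -6 (attained at k = 1)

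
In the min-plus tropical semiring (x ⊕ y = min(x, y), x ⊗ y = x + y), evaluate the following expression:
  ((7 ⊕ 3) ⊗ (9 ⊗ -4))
((7 ⊕ 3) ⊗ (9 ⊗ -4)) = 8

Expand innermost to outermost. Recall ⊕ takes the minimum of its arguments and ⊗ takes their sum. Working out the expression ((7 ⊕ 3) ⊗ (9 ⊗ -4)) gives 8.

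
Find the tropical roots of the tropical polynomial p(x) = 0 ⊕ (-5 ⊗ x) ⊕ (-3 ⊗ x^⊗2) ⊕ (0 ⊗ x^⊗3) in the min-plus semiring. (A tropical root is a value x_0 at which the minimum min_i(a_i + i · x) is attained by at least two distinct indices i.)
Roots: {-3, -2, 5}

Each tropical root is a break point of the lower envelope of the lines y = a_i + i · x (there are 4 lines, with slopes 0, 1, ..., 3). Only the lines that attain the minimum somewhere contribute to roots; other lines are dominated. Here the surviving (envelope) indices are i = 3, i = 2, i = 1, i = 0.
Intersections between consecutive envelope lines give the roots: for adjacent envelope indices i < j the intersection is x = (a_i − a_j) / (j − i). Reading off the sorted break points: {-3, -2, 5}.
Verification: at each break x_0, at least two indices attain the minimum of min_i(a_i + i · x_0).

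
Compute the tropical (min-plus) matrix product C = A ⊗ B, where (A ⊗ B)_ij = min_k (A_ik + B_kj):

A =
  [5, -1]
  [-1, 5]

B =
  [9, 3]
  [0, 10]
A ⊗ B =
  [-1, 8]
  [5, 2]

Apply the min-plus product entry-by-entry:
  C[0][0] = min over k of (A[0][0] + B[0][0] = 5 + 9 = 14, A[0][1] + B[1][0] = -1 + 0 = -1) = -1 (attained at k = 1)
  C[0][1] = min over k of (A[0][0] + B[0][1] = 5 + 3 = 8, A[0][1] + B[1][1] = -1 + 10 = 9) = 8 (attained at k = 0)
  C[1][0] = min over k of (A[1][0] + B[0][0] = -1 + 9 = 8, A[1][1] + B[1][0] = 5 + 0 = 5) = 5 (attained at k = 1)
  C[1][1] = min over k of (A[1][0] + B[0][1] = -1 + 3 = 2, A[1][1] + B[1][1] = 5 + 10 = 15) = 2 (attained at k = 0)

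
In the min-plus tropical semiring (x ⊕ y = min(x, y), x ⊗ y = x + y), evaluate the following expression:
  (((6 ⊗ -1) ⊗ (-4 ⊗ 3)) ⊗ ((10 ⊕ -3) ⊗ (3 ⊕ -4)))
(((6 ⊗ -1) ⊗ (-4 ⊗ 3)) ⊗ ((10 ⊕ -3) ⊗ (3 ⊕ -4))) = -3

Expand innermost to outermost. Recall ⊕ takes the minimum of its arguments and ⊗ takes their sum. Working out the expression (((6 ⊗ -1) ⊗ (-4 ⊗ 3)) ⊗ ((10 ⊕ -3) ⊗ (3 ⊕ -4))) gives -3.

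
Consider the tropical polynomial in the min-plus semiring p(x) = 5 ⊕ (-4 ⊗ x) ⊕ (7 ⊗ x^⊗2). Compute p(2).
p(2) = -2

A tropical monomial a ⊗ x^⊗i evaluates to a + i · x. Evaluating each term at x = 2:
  Term 0 contributes 5 + 0 · 2 = 5
  Term 1 contributes -4 + 1 · 2 = -2
  Term 2 contributes 7 + 2 · 2 = 11
p(2) = ⊕ of these = min[5, -2, 11] = -2.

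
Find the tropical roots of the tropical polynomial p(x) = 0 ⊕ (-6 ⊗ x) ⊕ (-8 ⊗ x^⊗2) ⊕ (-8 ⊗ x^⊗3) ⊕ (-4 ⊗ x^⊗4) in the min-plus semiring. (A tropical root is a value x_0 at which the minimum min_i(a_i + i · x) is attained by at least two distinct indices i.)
Roots: {-4, 0, 2, 6}

Each tropical root is a break point of the lower envelope of the lines y = a_i + i · x (there are 5 lines, with slopes 0, 1, ..., 4). Only the lines that attain the minimum somewhere contribute to roots; other lines are dominated. Here the surviving (envelope) indices are i = 4, i = 3, i = 2, i = 1, i = 0.
Intersections between consecutive envelope lines give the roots: for adjacent envelope indices i < j the intersection is x = (a_i − a_j) / (j − i). Reading off the sorted break points: {-4, 0, 2, 6}.
Verification: at each break x_0, at least two indices attain the minimum of min_i(a_i + i · x_0).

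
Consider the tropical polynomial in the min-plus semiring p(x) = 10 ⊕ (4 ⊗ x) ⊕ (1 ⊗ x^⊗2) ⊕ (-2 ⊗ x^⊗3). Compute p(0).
p(0) = -2

A tropical monomial a ⊗ x^⊗i evaluates to a + i · x. Evaluating each term at x = 0:
  Term 0 contributes 10 + 0 · 0 = 10
  Term 1 contributes 4 + 1 · 0 = 4
  Term 2 contributes 1 + 2 · 0 = 1
  Term 3 contributes -2 + 3 · 0 = -2
p(0) = ⊕ of these = min[10, 4, 1, -2] = -2.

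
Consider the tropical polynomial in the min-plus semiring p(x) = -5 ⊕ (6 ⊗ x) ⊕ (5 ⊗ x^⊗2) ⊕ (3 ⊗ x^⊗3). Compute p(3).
p(3) = -5

A tropical monomial a ⊗ x^⊗i evaluates to a + i · x. Evaluating each term at x = 3:
  Term 0 contributes -5 + 0 · 3 = -5
  Term 1 contributes 6 + 1 · 3 = 9
  Term 2 contributes 5 + 2 · 3 = 11
  Term 3 contributes 3 + 3 · 3 = 12
p(3) = ⊕ of these = min[-5, 9, 11, 12] = -5.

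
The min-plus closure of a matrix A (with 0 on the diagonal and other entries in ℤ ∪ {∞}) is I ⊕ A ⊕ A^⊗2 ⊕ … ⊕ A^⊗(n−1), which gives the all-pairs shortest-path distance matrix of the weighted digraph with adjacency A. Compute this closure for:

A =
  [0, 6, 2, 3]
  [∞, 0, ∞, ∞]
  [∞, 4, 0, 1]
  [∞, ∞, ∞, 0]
Closure =
  [0, 6, 2, 3]
  [∞, 0, ∞, ∞]
  [∞, 4, 0, 1]
  [∞, ∞, ∞, 0]

This is the Floyd-Warshall all-pairs shortest-path computation. For each intermediate vertex k = 0, 1, …, 3, update dist[i][j] ← min(dist[i][j], dist[i][k] + dist[k][j]). The final matrix gives, for each (i, j), the minimum total weight of any directed path from i to j (possibly empty when i = j).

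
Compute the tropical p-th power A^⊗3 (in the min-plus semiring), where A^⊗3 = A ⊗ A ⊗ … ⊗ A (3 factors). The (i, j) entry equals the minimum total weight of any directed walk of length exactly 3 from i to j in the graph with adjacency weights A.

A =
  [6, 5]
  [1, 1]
A^⊗3 =
  [7, 7]
  [3, 3]

Each entry (A^⊗3)_ij equals the minimum over all length-3 walks i = v_0 → v_1 → … → v_3 = j of Σ_t A[v_t][v_{t+1}]. For example, for (i, j) = (0, 1) we minimise over 4 possible intermediate vertex sequences; the minimum is 7, attained along the walk 0 → 1 → 1 → 1.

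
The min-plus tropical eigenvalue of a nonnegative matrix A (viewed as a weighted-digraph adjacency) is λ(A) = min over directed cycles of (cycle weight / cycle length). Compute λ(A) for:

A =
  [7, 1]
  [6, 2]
λ(A) = 2

Enumerate directed cycles and compute their means (weight / length). Sample:
  cycle 0 → 0: weight = 7, length = 1, mean = 7/1 ≈ 7.000
  cycle 1 → 1: weight = 2, length = 1, mean = 2/1 ≈ 2.000
  cycle 0 → 1 → 0: weight = 7, length = 2, mean = 7/2 ≈ 3.500
  cycle 1 → 0 → 1: weight = 7, length = 2, mean = 7/2 ≈ 3.500
Minimum mean = 2.000, attained e.g. along the cycle 1 → 1 with weight 2 and length 1. So λ(A) = 2/1 = 2.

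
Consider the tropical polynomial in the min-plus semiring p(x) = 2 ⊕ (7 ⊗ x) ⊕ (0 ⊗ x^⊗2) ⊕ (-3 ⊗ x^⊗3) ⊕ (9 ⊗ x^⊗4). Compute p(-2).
p(-2) = -9

A tropical monomial a ⊗ x^⊗i evaluates to a + i · x. Evaluating each term at x = -2:
  Term 0 contributes 2 + 0 · -2 = 2
  Term 1 contributes 7 + 1 · -2 = 5
  Term 2 contributes 0 + 2 · -2 = -4
  Term 3 contributes -3 + 3 · -2 = -9
  Term 4 contributes 9 + 4 · -2 = 1
p(-2) = ⊕ of these = min[2, 5, -4, -9, 1] = -9.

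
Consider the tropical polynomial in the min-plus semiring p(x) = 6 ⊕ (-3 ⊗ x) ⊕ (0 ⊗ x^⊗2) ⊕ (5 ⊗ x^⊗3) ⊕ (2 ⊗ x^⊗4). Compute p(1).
p(1) = -2

A tropical monomial a ⊗ x^⊗i evaluates to a + i · x. Evaluating each term at x = 1:
  Term 0 contributes 6 + 0 · 1 = 6
  Term 1 contributes -3 + 1 · 1 = -2
  Term 2 contributes 0 + 2 · 1 = 2
  Term 3 contributes 5 + 3 · 1 = 8
  Term 4 contributes 2 + 4 · 1 = 6
p(1) = ⊕ of these = min[6, -2, 2, 8, 6] = -2.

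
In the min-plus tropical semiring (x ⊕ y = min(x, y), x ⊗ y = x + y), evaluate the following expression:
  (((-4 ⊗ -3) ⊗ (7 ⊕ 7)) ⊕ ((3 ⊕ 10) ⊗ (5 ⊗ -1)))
(((-4 ⊗ -3) ⊗ (7 ⊕ 7)) ⊕ ((3 ⊕ 10) ⊗ (5 ⊗ -1))) = 0

Expand innermost to outermost. Recall ⊕ takes the minimum of its arguments and ⊗ takes their sum. Working out the expression (((-4 ⊗ -3) ⊗ (7 ⊕ 7)) ⊕ ((3 ⊕ 10) ⊗ (5 ⊗ -1))) gives 0.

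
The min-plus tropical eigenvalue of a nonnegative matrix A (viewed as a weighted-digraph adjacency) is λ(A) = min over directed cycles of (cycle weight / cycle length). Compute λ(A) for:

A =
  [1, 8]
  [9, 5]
λ(A) = 1

Enumerate directed cycles and compute their means (weight / length). Sample:
  cycle 0 → 0: weight = 1, length = 1, mean = 1/1 ≈ 1.000
  cycle 1 → 1: weight = 5, length = 1, mean = 5/1 ≈ 5.000
  cycle 0 → 1 → 0: weight = 17, length = 2, mean = 17/2 ≈ 8.500
  cycle 1 → 0 → 1: weight = 17, length = 2, mean = 17/2 ≈ 8.500
Minimum mean = 1.000, attained e.g. along the cycle 0 → 0 with weight 1 and length 1. So λ(A) = 1/1 = 1.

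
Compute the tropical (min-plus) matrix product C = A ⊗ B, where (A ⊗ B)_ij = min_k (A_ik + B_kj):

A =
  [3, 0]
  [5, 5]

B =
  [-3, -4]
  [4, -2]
A ⊗ B =
  [0, -2]
  [2, 1]

Apply the min-plus product entry-by-entry:
  C[0][0] = min over k of (A[0][0] + B[0][0] = 3 + -3 = 0, A[0][1] + B[1][0] = 0 + 4 = 4) = 0 (attained at k = 0)
  C[0][1] = min over k of (A[0][0] + B[0][1] = 3 + -4 = -1, A[0][1] + B[1][1] = 0 + -2 = -2) = -2 (attained at k = 1)
  C[1][0] = min over k of (A[1][0] + B[0][0] = 5 + -3 = 2, A[1][1] + B[1][0] = 5 + 4 = 9) = 2 (attained at k = 0)
  C[1][1] = min over k of (A[1][0] + B[0][1] = 5 + -4 = 1, A[1][1] + B[1][1] = 5 + -2 = 3) = 1 (attained at k = 0)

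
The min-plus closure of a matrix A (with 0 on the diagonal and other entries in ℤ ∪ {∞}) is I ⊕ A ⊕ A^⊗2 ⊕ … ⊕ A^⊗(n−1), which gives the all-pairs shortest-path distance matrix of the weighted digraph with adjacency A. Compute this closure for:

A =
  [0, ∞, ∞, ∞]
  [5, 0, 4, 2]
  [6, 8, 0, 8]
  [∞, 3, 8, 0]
Closure =
  [0, ∞, ∞, ∞]
  [5, 0, 4, 2]
  [6, 8, 0, 8]
  [8, 3, 7, 0]

This is the Floyd-Warshall all-pairs shortest-path computation. For each intermediate vertex k = 0, 1, …, 3, update dist[i][j] ← min(dist[i][j], dist[i][k] + dist[k][j]). The final matrix gives, for each (i, j), the minimum total weight of any directed path from i to j (possibly empty when i = j).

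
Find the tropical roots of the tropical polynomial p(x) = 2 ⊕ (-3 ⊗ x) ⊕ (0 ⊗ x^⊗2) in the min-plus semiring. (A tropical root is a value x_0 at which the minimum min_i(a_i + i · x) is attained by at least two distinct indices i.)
Roots: {-3, 5}

Each tropical root is a break point of the lower envelope of the lines y = a_i + i · x (there are 3 lines, with slopes 0, 1, ..., 2). Only the lines that attain the minimum somewhere contribute to roots; other lines are dominated. Here the surviving (envelope) indices are i = 2, i = 1, i = 0.
Intersections between consecutive envelope lines give the roots: for adjacent envelope indices i < j the intersection is x = (a_i − a_j) / (j − i). Reading off the sorted break points: {-3, 5}.
Verification: at each break x_0, at least two indices attain the minimum of min_i(a_i + i · x_0).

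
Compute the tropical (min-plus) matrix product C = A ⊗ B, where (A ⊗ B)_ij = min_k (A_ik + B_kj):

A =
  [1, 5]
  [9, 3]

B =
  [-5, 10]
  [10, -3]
A ⊗ B =
  [-4, 2]
  [4, 0]

Apply the min-plus product entry-by-entry:
  C[0][0] = min over k of (A[0][0] + B[0][0] = 1 + -5 = -4, A[0][1] + B[1][0] = 5 + 10 = 15) = -4 (attained at k = 0)
  C[0][1] = min over k of (A[0][0] + B[0][1] = 1 + 10 = 11, A[0][1] + B[1][1] = 5 + -3 = 2) = 2 (attained at k = 1)
  C[1][0] = min over k of (A[1][0] + B[0][0] = 9 + -5 = 4, A[1][1] + B[1][0] = 3 + 10 = 13) = 4 (attained at k = 0)
  C[1][1] = min over k of (A[1][0] + B[0][1] = 9 + 10 = 19, A[1][1] + B[1][1] = 3 + -3 = 0) = 0 (attained at k = 1)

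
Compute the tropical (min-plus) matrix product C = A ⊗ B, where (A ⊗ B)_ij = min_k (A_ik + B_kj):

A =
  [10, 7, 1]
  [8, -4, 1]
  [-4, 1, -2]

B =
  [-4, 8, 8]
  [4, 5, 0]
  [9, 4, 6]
A ⊗ B =
  [6, 5, 7]
  [0, 1, -4]
  [-8, 2, 1]

Apply the min-plus product entry-by-entry:
  C[0][0] = min over k of (A[0][0] + B[0][0] = 10 + -4 = 6, A[0][1] + B[1][0] = 7 + 4 = 11, A[0][2] + B[2][0] = 1 + 9 = 10) = 6 (attained at k = 0)
  C[0][1] = min over k of (A[0][0] + B[0][1] = 10 + 8 = 18, A[0][1] + B[1][1] = 7 + 5 = 12, A[0][2] + B[2][1] = 1 + 4 = 5) = 5 (attained at k = 2)
  C[0][2] = min over k of (A[0][0] + B[0][2] = 10 + 8 = 18, A[0][1] + B[1][2] = 7 + 0 = 7, A[0][2] + B[2][2] = 1 + 6 = 7) = 7 (attained at k = 1)
  C[1][0] = min over k of (A[1][0] + B[0][0] = 8 + -4 = 4, A[1][1] + B[1][0] = -4 + 4 = 0, A[1][2] + B[2][0] = 1 + 9 = 10) = 0 (attained at k = 1)
  C[1][1] = min over k of (A[1][0] + B[0][1] = 8 + 8 = 16, A[1][1] + B[1][1] = -4 + 5 = 1, A[1][2] + B[2][1] = 1 + 4 = 5) = 1 (attained at k = 1)
  C[1][2] = min over k of (A[1][0] + B[0][2] = 8 + 8 = 16, A[1][1] + B[1][2] = -4 + 0 = -4, A[1][2] + B[2][2] = 1 + 6 = 7) = -4 (attained at k = 1)
  C[2][0] = min over k of (A[2][0] + B[0][0] = -4 + -4 = -8, A[2][1] + B[1][0] = 1 + 4 = 5, A[2][2] + B[2][0] = -2 + 9 = 7) = -8 (attained at k = 0)
  C[2][1] = min over k of (A[2][0] + B[0][1] = -4 + 8 = 4, A[2][1] + B[1][1] = 1 + 5 = 6, A[2][2] + B[2][1] = -2 + 4 = 2) = 2 (attained at k = 2)
  C[2][2] = min over k of (A[2][0] + B[0][2] = -4 + 8 = 4, A[2][1] + B[1][2] = 1 + 0 = 1, A[2][2] + B[2][2] = -2 + 6 = 4) = 1 (attained at k = 1)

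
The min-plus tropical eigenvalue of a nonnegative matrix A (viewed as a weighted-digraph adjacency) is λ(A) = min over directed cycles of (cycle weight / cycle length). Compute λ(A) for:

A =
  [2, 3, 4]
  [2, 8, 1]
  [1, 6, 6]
λ(A) = 5/3

Enumerate directed cycles and compute their means (weight / length). Sample:
  cycle 0 → 0: weight = 2, length = 1, mean = 2/1 ≈ 2.000
  cycle 1 → 1: weight = 8, length = 1, mean = 8/1 ≈ 8.000
  cycle 2 → 2: weight = 6, length = 1, mean = 6/1 ≈ 6.000
  cycle 0 → 1 → 0: weight = 5, length = 2, mean = 5/2 ≈ 2.500
  cycle 0 → 2 → 0: weight = 5, length = 2, mean = 5/2 ≈ 2.500
  cycle 1 → 0 → 1: weight = 5, length = 2, mean = 5/2 ≈ 2.500
Minimum mean = 1.667, attained e.g. along the cycle 0 → 1 → 2 → 0 with weight 5 and length 3. So λ(A) = 5/3 = 5/3.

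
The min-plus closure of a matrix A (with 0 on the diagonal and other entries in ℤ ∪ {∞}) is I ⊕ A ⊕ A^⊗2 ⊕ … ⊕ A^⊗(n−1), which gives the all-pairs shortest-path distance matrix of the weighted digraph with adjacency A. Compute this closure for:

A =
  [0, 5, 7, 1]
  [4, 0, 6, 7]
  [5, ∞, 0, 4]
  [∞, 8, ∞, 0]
Closure =
  [0, 5, 7, 1]
  [4, 0, 6, 5]
  [5, 10, 0, 4]
  [12, 8, 14, 0]

This is the Floyd-Warshall all-pairs shortest-path computation. For each intermediate vertex k = 0, 1, …, 3, update dist[i][j] ← min(dist[i][j], dist[i][k] + dist[k][j]). The final matrix gives, for each (i, j), the minimum total weight of any directed path from i to j (possibly empty when i = j).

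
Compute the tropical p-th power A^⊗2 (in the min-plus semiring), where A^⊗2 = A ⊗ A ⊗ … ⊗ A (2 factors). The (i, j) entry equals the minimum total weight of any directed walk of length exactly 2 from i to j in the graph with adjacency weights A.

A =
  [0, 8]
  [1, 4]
A^⊗2 =
  [0, 8]
  [1, 8]

Each entry (A^⊗2)_ij equals the minimum over all length-2 walks i = v_0 → v_1 → … → v_2 = j of Σ_t A[v_t][v_{t+1}]. For example, for (i, j) = (0, 1) we minimise over 2 possible intermediate vertex sequences; the minimum is 8, attained along the walk 0 → 0 → 1.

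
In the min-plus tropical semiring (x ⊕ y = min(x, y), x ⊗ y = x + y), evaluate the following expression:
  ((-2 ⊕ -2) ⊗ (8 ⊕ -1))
((-2 ⊕ -2) ⊗ (8 ⊕ -1)) = -3

Expand innermost to outermost. Recall ⊕ takes the minimum of its arguments and ⊗ takes their sum. Working out the expression ((-2 ⊕ -2) ⊗ (8 ⊕ -1)) gives -3.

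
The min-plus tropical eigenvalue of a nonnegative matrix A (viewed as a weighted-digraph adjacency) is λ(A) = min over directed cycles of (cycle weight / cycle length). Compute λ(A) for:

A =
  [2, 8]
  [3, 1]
λ(A) = 1

Enumerate directed cycles and compute their means (weight / length). Sample:
  cycle 0 → 0: weight = 2, length = 1, mean = 2/1 ≈ 2.000
  cycle 1 → 1: weight = 1, length = 1, mean = 1/1 ≈ 1.000
  cycle 0 → 1 → 0: weight = 11, length = 2, mean = 11/2 ≈ 5.500
  cycle 1 → 0 → 1: weight = 11, length = 2, mean = 11/2 ≈ 5.500
Minimum mean = 1.000, attained e.g. along the cycle 1 → 1 with weight 1 and length 1. So λ(A) = 1/1 = 1.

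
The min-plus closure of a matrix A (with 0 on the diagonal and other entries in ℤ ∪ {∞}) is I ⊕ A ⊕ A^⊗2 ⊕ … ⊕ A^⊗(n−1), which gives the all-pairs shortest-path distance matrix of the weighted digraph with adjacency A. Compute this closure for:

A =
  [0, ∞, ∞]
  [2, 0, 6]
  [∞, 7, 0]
Closure =
  [0, ∞, ∞]
  [2, 0, 6]
  [9, 7, 0]

This is the Floyd-Warshall all-pairs shortest-path computation. For each intermediate vertex k = 0, 1, …, 2, update dist[i][j] ← min(dist[i][j], dist[i][k] + dist[k][j]). The final matrix gives, for each (i, j), the minimum total weight of any directed path from i to j (possibly empty when i = j).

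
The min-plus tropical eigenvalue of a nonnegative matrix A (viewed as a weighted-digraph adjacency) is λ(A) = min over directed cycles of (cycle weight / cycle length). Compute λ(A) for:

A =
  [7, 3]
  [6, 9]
λ(A) = 9/2

Enumerate directed cycles and compute their means (weight / length). Sample:
  cycle 0 → 0: weight = 7, length = 1, mean = 7/1 ≈ 7.000
  cycle 1 → 1: weight = 9, length = 1, mean = 9/1 ≈ 9.000
  cycle 0 → 1 → 0: weight = 9, length = 2, mean = 9/2 ≈ 4.500
  cycle 1 → 0 → 1: weight = 9, length = 2, mean = 9/2 ≈ 4.500
Minimum mean = 4.500, attained e.g. along the cycle 0 → 1 → 0 with weight 9 and length 2. So λ(A) = 9/2 = 9/2.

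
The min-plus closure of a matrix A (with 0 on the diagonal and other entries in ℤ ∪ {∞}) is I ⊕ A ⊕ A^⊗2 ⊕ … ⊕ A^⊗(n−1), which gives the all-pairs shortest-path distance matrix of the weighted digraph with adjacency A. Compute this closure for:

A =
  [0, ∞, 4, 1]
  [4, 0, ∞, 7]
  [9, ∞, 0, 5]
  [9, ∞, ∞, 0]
Closure =
  [0, ∞, 4, 1]
  [4, 0, 8, 5]
  [9, ∞, 0, 5]
  [9, ∞, 13, 0]

This is the Floyd-Warshall all-pairs shortest-path computation. For each intermediate vertex k = 0, 1, …, 3, update dist[i][j] ← min(dist[i][j], dist[i][k] + dist[k][j]). The final matrix gives, for each (i, j), the minimum total weight of any directed path from i to j (possibly empty when i = j).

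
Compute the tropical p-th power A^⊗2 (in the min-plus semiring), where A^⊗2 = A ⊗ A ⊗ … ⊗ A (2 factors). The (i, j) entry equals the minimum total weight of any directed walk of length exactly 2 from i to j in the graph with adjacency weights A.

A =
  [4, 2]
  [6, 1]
A^⊗2 =
  [8, 3]
  [7, 2]

Each entry (A^⊗2)_ij equals the minimum over all length-2 walks i = v_0 → v_1 → … → v_2 = j of Σ_t A[v_t][v_{t+1}]. For example, for (i, j) = (0, 1) we minimise over 2 possible intermediate vertex sequences; the minimum is 3, attained along the walk 0 → 1 → 1.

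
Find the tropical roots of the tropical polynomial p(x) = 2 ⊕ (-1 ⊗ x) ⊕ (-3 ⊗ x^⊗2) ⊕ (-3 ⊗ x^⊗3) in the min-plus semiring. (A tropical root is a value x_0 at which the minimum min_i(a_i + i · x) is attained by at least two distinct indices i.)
Roots: {0, 2, 3}

Each tropical root is a break point of the lower envelope of the lines y = a_i + i · x (there are 4 lines, with slopes 0, 1, ..., 3). Only the lines that attain the minimum somewhere contribute to roots; other lines are dominated. Here the surviving (envelope) indices are i = 3, i = 2, i = 1, i = 0.
Intersections between consecutive envelope lines give the roots: for adjacent envelope indices i < j the intersection is x = (a_i − a_j) / (j − i). Reading off the sorted break points: {0, 2, 3}.
Verification: at each break x_0, at least two indices attain the minimum of min_i(a_i + i · x_0).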